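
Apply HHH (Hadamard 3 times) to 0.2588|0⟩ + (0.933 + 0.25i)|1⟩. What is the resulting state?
(0.8427 + 0.1768i)|0⟩ + (-0.4767 - 0.1768i)|1⟩

H² = I, so H^3 = H: a single Hadamard. With (a, b) = (0.2588, (0.933 + 0.25i)), H gives ((a + b)/√2, (a − b)/√2) = ((0.8427 + 0.1768i), (-0.4767 - 0.1768i)).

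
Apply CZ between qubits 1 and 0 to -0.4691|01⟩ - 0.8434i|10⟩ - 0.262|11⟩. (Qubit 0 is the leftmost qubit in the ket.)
-0.4691|01⟩ - 0.8434i|10⟩ + 0.262|11⟩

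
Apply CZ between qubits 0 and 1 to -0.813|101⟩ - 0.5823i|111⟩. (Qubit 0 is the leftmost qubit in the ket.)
-0.813|101⟩ + 0.5823i|111⟩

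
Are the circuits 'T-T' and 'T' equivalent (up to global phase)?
No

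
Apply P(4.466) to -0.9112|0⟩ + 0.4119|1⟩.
-0.9112|0⟩ + (-0.1005 - 0.3995i)|1⟩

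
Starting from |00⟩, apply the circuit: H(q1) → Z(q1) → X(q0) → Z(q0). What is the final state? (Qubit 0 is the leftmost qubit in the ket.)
-1/√2|10⟩ + 1/√2|11⟩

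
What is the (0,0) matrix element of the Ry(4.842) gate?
-0.7514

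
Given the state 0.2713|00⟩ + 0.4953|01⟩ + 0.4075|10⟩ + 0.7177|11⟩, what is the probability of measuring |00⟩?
0.0736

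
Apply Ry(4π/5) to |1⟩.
-0.9511|0⟩ + 0.309|1⟩

Ry(4π/5) = [[cos(θ/2), −sin(θ/2)], [sin(θ/2), cos(θ/2)]]; θ = 4π/5, cos(θ/2) ≈ 0.309017, sin(θ/2) ≈ 0.951057.
With a = amp(|0⟩) = 0 and b = amp(|1⟩) = 1:
new amp(|0⟩) = (0.309017)·a + (-0.951057)·b = -0.9511
new amp(|1⟩) = (0.951057)·a + (0.309017)·b = 0.309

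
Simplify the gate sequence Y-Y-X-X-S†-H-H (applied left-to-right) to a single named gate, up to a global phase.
S†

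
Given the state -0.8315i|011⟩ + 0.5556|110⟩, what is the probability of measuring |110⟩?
0.3087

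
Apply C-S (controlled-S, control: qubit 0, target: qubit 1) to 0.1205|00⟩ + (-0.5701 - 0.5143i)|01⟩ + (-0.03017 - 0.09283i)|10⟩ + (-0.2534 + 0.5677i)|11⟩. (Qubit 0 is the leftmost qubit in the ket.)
0.1205|00⟩ + (-0.5701 - 0.5143i)|01⟩ + (-0.03017 - 0.09283i)|10⟩ + (-0.5677 - 0.2534i)|11⟩

C-S leaves the control-|0⟩ kets |00⟩, |01⟩ unchanged and applies S to qubit 1 on the control-|1⟩ pair (|10⟩, |11⟩).
S = [[1, 0], [0, i]].
With a = amp(|10⟩) = (-0.03017 - 0.09283i) and b = amp(|11⟩) = (-0.2534 + 0.5677i):
new amp(|10⟩) = (1)·a = (-0.03017 - 0.09283i)
new amp(|11⟩) = (i)·b = (-0.5677 - 0.2534i)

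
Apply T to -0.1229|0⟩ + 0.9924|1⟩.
-0.1229|0⟩ + (0.7017 + 0.7017i)|1⟩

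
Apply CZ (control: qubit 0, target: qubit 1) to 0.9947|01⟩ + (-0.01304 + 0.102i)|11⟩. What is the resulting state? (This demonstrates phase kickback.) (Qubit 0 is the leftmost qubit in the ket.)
0.9947|01⟩ + (0.01304 - 0.102i)|11⟩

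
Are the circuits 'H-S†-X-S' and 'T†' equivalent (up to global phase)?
No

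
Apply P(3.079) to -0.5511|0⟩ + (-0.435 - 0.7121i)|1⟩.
-0.5511|0⟩ + (0.4787 + 0.6835i)|1⟩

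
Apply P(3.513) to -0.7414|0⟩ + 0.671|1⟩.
-0.7414|0⟩ + (-0.6252 - 0.2435i)|1⟩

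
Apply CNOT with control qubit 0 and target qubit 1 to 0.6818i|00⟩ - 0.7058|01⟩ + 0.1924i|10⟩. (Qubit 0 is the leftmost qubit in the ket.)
0.6818i|00⟩ - 0.7058|01⟩ + 0.1924i|11⟩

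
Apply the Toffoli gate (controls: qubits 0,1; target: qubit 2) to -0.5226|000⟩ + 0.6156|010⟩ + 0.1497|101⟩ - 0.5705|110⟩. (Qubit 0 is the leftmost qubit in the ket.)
-0.5226|000⟩ + 0.6156|010⟩ + 0.1497|101⟩ - 0.5705|111⟩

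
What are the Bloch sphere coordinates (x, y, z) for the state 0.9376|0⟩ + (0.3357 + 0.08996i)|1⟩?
(0.6295, 0.1687, 0.7583)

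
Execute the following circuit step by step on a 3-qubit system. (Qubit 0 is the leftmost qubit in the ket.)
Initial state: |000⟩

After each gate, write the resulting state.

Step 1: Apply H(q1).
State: 1/√2|000⟩ + 1/√2|010⟩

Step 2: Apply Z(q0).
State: 1/√2|000⟩ + 1/√2|010⟩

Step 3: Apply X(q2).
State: 1/√2|001⟩ + 1/√2|011⟩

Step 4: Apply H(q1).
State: |001⟩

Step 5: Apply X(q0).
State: |101⟩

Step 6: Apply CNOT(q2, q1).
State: |111⟩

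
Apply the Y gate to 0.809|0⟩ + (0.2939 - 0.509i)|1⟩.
(-0.509 - 0.2939i)|0⟩ + 0.809i|1⟩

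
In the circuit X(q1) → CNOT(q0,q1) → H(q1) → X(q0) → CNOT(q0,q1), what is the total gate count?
5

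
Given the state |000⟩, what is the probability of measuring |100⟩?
0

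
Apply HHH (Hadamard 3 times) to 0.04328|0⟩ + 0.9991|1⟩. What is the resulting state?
0.7371|0⟩ - 0.6759|1⟩

H² = I, so H^3 = H: a single Hadamard. With (a, b) = (0.04328, 0.9991), H gives ((a + b)/√2, (a − b)/√2) = (0.7371, -0.6759).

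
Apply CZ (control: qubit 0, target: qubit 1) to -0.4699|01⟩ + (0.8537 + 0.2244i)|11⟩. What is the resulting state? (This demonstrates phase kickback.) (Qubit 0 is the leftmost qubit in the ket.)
-0.4699|01⟩ + (-0.8537 - 0.2244i)|11⟩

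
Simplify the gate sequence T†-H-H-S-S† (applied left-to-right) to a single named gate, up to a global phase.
T†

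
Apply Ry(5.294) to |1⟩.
-0.4747|0⟩ - 0.8802|1⟩

Ry(5.294) = [[cos(θ/2), −sin(θ/2)], [sin(θ/2), cos(θ/2)]]; θ = 5.294, cos(θ/2) ≈ -0.880162, sin(θ/2) ≈ 0.474673.
With a = amp(|0⟩) = 0 and b = amp(|1⟩) = 1:
new amp(|0⟩) = (-0.880162)·a + (-0.474673)·b = -0.4747
new amp(|1⟩) = (0.474673)·a + (-0.880162)·b = -0.8802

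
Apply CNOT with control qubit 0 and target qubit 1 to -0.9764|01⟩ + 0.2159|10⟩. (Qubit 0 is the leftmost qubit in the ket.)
-0.9764|01⟩ + 0.2159|11⟩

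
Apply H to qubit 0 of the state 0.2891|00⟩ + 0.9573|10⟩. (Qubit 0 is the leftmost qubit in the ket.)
0.8813|00⟩ - 0.4725|10⟩

H on qubit 0 mixes each pair of kets that differ only in qubit 0: amplitudes (a, b) of (|…0…⟩, |…1…⟩) become ((a + b)/√2, (a − b)/√2). Kets absent from the input have amplitude 0.
(|00⟩, |10⟩): (a, b) = (0.2891, 0.9573) → (0.8813, -0.4725)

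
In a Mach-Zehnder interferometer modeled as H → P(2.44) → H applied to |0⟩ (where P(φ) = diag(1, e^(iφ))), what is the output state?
(0.1181 + 0.3227i)|0⟩ + (0.8819 - 0.3227i)|1⟩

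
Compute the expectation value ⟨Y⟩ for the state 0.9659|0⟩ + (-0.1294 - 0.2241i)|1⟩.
-0.4329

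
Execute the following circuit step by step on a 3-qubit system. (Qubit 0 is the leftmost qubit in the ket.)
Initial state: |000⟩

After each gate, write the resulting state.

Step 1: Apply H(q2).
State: 1/√2|000⟩ + 1/√2|001⟩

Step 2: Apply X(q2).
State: 1/√2|000⟩ + 1/√2|001⟩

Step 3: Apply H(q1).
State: 1/2|000⟩ + 1/2|001⟩ + 1/2|010⟩ + 1/2|011⟩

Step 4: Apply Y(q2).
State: -(1/2)i|000⟩ + (1/2)i|001⟩ - (1/2)i|010⟩ + (1/2)i|011⟩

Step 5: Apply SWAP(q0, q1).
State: -(1/2)i|000⟩ + (1/2)i|001⟩ - (1/2)i|100⟩ + (1/2)i|101⟩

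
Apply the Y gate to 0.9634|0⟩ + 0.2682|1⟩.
-0.2682i|0⟩ + 0.9634i|1⟩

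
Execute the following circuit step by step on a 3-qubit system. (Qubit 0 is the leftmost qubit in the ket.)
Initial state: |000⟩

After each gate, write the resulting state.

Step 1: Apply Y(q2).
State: i|001⟩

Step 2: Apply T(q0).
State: i|001⟩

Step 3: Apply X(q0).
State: i|101⟩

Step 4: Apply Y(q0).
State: |001⟩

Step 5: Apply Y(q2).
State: -i|000⟩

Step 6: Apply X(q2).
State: -i|001⟩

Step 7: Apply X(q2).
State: -i|000⟩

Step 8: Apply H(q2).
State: -(1/√2)i|000⟩ - (1/√2)i|001⟩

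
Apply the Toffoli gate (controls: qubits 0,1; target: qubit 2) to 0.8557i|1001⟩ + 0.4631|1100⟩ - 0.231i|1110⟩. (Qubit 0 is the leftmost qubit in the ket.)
0.8557i|1001⟩ - 0.231i|1100⟩ + 0.4631|1110⟩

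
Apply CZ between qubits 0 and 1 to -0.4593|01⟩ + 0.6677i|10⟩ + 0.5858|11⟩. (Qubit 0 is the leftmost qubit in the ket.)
-0.4593|01⟩ + 0.6677i|10⟩ - 0.5858|11⟩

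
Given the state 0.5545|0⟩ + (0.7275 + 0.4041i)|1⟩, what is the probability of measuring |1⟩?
0.6926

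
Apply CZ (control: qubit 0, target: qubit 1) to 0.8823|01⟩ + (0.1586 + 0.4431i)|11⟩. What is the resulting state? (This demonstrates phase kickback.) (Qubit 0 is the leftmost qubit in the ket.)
0.8823|01⟩ + (-0.1586 - 0.4431i)|11⟩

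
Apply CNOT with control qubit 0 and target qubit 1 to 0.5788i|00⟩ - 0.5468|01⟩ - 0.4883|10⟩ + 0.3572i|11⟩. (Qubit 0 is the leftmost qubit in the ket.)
0.5788i|00⟩ - 0.5468|01⟩ + 0.3572i|10⟩ - 0.4883|11⟩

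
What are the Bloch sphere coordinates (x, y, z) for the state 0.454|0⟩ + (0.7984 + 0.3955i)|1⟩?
(0.7249, 0.3591, -0.5877)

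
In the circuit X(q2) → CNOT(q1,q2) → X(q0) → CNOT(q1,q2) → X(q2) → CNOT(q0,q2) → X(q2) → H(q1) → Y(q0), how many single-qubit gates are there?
6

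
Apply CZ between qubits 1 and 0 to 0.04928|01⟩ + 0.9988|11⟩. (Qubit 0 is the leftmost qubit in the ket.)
0.04928|01⟩ - 0.9988|11⟩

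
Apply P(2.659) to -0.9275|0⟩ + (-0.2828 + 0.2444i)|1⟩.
-0.9275|0⟩ + (0.1371 - 0.3477i)|1⟩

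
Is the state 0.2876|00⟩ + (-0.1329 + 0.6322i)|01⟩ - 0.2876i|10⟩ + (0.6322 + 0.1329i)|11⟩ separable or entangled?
Separable

Writing the state as a|00⟩ + b|01⟩ + c|10⟩ + d|11⟩, it is a product state iff ad − bc = 0.
Here (a, b, c, d) = (0.2876, (-0.1329 + 0.6322i), -0.2876i, (0.6322 + 0.1329i)): ad − bc = (0.2876)(0.6322 + 0.1329i) − (-0.1329 + 0.6322i)(-0.2876i) = 0, so the state is separable.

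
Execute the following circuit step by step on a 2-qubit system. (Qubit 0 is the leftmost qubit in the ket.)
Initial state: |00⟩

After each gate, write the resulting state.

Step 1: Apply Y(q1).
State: i|01⟩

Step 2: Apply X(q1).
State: i|00⟩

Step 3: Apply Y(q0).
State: -|10⟩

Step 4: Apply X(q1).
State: -|11⟩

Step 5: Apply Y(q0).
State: i|01⟩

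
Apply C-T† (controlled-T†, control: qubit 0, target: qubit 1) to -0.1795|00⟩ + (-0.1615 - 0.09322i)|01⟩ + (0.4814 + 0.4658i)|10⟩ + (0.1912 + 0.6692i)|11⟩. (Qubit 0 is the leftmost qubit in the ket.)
-0.1795|00⟩ + (-0.1615 - 0.09322i)|01⟩ + (0.4814 + 0.4658i)|10⟩ + (0.6084 + 0.338i)|11⟩

C-T† leaves the control-|0⟩ kets |00⟩, |01⟩ unchanged and applies T† to qubit 1 on the control-|1⟩ pair (|10⟩, |11⟩).
T† = [[1, 0], [0, (1/√2 - (1/√2)i)]].
With a = amp(|10⟩) = (0.4814 + 0.4658i) and b = amp(|11⟩) = (0.1912 + 0.6692i):
new amp(|10⟩) = (1)·a = (0.4814 + 0.4658i)
new amp(|11⟩) = (1/√2 - (1/√2)i)·b = (0.6084 + 0.338i)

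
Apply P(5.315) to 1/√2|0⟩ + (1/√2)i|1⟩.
1/√2|0⟩ + (0.5826 + 0.4008i)|1⟩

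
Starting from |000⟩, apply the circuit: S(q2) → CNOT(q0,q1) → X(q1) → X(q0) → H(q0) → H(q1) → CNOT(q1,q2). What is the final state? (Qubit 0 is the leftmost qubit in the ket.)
1/2|000⟩ - 1/2|011⟩ - 1/2|100⟩ + 1/2|111⟩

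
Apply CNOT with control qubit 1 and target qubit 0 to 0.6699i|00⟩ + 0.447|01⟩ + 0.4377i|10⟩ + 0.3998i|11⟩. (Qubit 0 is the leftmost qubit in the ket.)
0.6699i|00⟩ + 0.3998i|01⟩ + 0.4377i|10⟩ + 0.447|11⟩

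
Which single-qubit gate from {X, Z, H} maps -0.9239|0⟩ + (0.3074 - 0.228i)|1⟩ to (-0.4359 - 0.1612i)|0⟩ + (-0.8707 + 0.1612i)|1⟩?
H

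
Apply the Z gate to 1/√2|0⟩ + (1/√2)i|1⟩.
1/√2|0⟩ - (1/√2)i|1⟩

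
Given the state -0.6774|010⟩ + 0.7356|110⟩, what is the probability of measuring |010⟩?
0.4589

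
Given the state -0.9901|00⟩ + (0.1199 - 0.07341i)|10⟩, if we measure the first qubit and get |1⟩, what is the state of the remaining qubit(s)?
(0.8528 - 0.5222i)|0⟩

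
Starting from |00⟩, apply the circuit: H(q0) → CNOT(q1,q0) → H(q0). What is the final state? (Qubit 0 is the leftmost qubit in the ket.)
|00⟩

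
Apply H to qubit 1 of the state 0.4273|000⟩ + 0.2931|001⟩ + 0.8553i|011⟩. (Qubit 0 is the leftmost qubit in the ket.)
0.3021|000⟩ + (0.2073 + 0.6048i)|001⟩ + 0.3021|010⟩ + (0.2073 - 0.6048i)|011⟩

H on qubit 1 mixes each pair of kets that differ only in qubit 1: amplitudes (a, b) of (|…0…⟩, |…1…⟩) become ((a + b)/√2, (a − b)/√2). Kets absent from the input have amplitude 0.
(|000⟩, |010⟩): (a, b) = (0.4273, 0) → (0.3021, 0.3021)
(|001⟩, |011⟩): (a, b) = (0.2931, 0.8553i) → ((0.2073 + 0.6048i), (0.2073 - 0.6048i))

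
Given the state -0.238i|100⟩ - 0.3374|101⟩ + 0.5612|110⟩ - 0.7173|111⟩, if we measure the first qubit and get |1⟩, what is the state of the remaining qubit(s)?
-0.238i|00⟩ - 0.3374|01⟩ + 0.5612|10⟩ - 0.7173|11⟩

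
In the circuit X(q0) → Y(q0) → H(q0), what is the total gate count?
3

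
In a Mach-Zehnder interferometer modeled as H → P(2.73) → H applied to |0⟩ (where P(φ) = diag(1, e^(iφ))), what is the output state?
(0.04176 + 0.2i)|0⟩ + (0.9582 - 0.2i)|1⟩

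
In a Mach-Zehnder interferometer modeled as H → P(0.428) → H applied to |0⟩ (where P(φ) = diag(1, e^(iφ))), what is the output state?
(0.9549 + 0.2075i)|0⟩ + (0.0451 - 0.2075i)|1⟩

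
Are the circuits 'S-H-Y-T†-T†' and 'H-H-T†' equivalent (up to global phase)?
No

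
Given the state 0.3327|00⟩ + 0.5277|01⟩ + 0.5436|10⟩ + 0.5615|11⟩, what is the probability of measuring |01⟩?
0.2785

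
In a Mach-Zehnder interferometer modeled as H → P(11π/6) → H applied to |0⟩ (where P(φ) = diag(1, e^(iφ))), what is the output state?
(0.933 - 0.25i)|0⟩ + (0.06699 + 0.25i)|1⟩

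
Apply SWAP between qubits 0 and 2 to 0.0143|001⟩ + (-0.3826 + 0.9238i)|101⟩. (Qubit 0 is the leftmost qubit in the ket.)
0.0143|100⟩ + (-0.3826 + 0.9238i)|101⟩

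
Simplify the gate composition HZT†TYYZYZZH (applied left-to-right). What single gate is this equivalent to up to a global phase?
Y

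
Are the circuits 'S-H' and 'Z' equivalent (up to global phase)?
No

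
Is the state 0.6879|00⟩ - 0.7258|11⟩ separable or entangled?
Entangled

Writing the state as a|00⟩ + b|01⟩ + c|10⟩ + d|11⟩, it is a product state iff ad − bc = 0.
Here (a, b, c, d) = (0.6879, 0, 0, -0.7258): ad − bc = (0.6879)(-0.7258) − (0)(0) = -0.4993 ≠ 0, so the state is entangled.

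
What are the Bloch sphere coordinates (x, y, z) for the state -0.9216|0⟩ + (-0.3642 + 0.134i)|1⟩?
(0.6713, -0.247, 0.6987)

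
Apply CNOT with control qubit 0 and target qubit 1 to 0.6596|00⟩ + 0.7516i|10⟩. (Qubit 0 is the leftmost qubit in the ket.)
0.6596|00⟩ + 0.7516i|11⟩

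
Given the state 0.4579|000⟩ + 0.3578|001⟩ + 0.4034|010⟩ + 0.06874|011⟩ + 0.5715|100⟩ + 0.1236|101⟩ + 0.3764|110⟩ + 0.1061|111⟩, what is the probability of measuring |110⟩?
0.1417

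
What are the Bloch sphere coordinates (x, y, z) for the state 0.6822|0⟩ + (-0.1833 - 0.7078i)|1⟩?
(-0.2501, -0.9657, -0.06918)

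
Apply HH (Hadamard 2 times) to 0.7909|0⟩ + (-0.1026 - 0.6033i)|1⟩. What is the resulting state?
0.7909|0⟩ + (-0.1026 - 0.6033i)|1⟩

H² = I, so an even number of Hadamards cancels: H^2 = I and the state is unchanged.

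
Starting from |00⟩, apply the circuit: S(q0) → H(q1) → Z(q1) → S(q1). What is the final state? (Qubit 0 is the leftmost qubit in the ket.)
1/√2|00⟩ - (1/√2)i|01⟩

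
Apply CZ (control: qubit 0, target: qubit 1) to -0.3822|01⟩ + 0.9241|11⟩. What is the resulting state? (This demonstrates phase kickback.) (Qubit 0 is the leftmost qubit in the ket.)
-0.3822|01⟩ - 0.9241|11⟩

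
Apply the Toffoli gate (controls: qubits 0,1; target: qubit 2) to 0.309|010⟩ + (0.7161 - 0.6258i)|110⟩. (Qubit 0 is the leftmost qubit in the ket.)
0.309|010⟩ + (0.7161 - 0.6258i)|111⟩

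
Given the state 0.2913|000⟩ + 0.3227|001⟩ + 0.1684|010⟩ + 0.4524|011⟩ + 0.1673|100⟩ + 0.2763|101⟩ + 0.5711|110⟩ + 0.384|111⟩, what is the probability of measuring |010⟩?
0.02836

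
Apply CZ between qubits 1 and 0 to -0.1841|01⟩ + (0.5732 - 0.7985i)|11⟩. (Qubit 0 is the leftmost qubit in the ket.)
-0.1841|01⟩ + (-0.5732 + 0.7985i)|11⟩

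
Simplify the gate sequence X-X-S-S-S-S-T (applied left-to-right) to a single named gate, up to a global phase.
T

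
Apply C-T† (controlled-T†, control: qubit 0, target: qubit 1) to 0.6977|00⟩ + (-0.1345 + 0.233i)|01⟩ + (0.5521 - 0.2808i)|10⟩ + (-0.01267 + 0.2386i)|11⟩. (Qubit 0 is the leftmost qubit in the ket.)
0.6977|00⟩ + (-0.1345 + 0.233i)|01⟩ + (0.5521 - 0.2808i)|10⟩ + (0.1598 + 0.1777i)|11⟩

C-T† leaves the control-|0⟩ kets |00⟩, |01⟩ unchanged and applies T† to qubit 1 on the control-|1⟩ pair (|10⟩, |11⟩).
T† = [[1, 0], [0, (1/√2 - (1/√2)i)]].
With a = amp(|10⟩) = (0.5521 - 0.2808i) and b = amp(|11⟩) = (-0.01267 + 0.2386i):
new amp(|10⟩) = (1)·a = (0.5521 - 0.2808i)
new amp(|11⟩) = (1/√2 - (1/√2)i)·b = (0.1598 + 0.1777i)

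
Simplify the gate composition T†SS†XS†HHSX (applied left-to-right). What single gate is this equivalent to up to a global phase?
T†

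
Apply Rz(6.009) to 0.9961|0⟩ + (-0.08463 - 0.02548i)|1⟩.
(-0.9868 - 0.1361i)|0⟩ + (0.08732 + 0.01368i)|1⟩

Rz(6.009) = [[e^(−iθ/2), 0], [0, e^(iθ/2)]] with e^(±iθ/2) = cos(θ/2) ± i·sin(θ/2); θ = 6.009, cos(θ/2) ≈ -0.990618, sin(θ/2) ≈ 0.136664.
With a = amp(|0⟩) = 0.9961 and b = amp(|1⟩) = (-0.08463 - 0.02548i):
new amp(|0⟩) = (-0.990618 - 0.136664i)·a = (-0.9868 - 0.1361i)
new amp(|1⟩) = (-0.990618 + 0.136664i)·b = (0.08732 + 0.01368i)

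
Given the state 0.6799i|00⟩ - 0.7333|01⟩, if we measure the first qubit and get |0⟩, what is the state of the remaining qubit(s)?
0.6799i|0⟩ - 0.7333|1⟩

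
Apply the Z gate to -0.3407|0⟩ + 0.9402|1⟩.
-0.3407|0⟩ - 0.9402|1⟩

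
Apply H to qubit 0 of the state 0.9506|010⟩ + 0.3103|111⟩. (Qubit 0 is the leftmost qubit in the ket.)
0.6722|010⟩ + 0.2194|011⟩ + 0.6722|110⟩ - 0.2194|111⟩

H on qubit 0 mixes each pair of kets that differ only in qubit 0: amplitudes (a, b) of (|…0…⟩, |…1…⟩) become ((a + b)/√2, (a − b)/√2). Kets absent from the input have amplitude 0.
(|010⟩, |110⟩): (a, b) = (0.9506, 0) → (0.6722, 0.6722)
(|011⟩, |111⟩): (a, b) = (0, 0.3103) → (0.2194, -0.2194)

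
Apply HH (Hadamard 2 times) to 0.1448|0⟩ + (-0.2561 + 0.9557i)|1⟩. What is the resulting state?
0.1448|0⟩ + (-0.2561 + 0.9557i)|1⟩

H² = I, so an even number of Hadamards cancels: H^2 = I and the state is unchanged.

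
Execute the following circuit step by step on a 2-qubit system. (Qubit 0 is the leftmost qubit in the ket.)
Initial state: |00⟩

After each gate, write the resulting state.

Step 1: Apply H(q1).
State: 1/√2|00⟩ + 1/√2|01⟩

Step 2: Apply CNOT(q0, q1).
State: 1/√2|00⟩ + 1/√2|01⟩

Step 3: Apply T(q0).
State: 1/√2|00⟩ + 1/√2|01⟩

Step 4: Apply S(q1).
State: 1/√2|00⟩ + (1/√2)i|01⟩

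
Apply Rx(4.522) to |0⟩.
-0.6367|0⟩ - 0.7711i|1⟩

Rx(4.522) = [[cos(θ/2), −i·sin(θ/2)], [−i·sin(θ/2), cos(θ/2)]]; θ = 4.522, cos(θ/2) ≈ -0.636694, sin(θ/2) ≈ 0.771116.
With a = amp(|0⟩) = 1 and b = amp(|1⟩) = 0:
new amp(|0⟩) = (-0.636694)·a + (-0.771116i)·b = -0.6367
new amp(|1⟩) = (-0.771116i)·a + (-0.636694)·b = -0.7711i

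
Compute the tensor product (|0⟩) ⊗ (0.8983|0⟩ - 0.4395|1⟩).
0.8983|00⟩ - 0.4395|01⟩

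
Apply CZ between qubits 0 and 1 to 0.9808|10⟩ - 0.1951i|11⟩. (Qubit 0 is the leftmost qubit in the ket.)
0.9808|10⟩ + 0.1951i|11⟩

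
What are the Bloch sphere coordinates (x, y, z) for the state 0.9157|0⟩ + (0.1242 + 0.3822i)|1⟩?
(0.2275, 0.7, 0.677)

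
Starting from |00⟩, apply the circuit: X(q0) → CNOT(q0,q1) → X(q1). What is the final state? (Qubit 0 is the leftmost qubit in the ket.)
|10⟩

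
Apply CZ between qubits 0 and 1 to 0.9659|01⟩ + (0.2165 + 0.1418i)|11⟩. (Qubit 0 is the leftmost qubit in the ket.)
0.9659|01⟩ + (-0.2165 - 0.1418i)|11⟩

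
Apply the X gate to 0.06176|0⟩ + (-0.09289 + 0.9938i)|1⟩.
(-0.09289 + 0.9938i)|0⟩ + 0.06176|1⟩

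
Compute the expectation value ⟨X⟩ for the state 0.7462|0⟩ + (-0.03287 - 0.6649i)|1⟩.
-0.04906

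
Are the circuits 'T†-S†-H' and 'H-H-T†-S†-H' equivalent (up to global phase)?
Yes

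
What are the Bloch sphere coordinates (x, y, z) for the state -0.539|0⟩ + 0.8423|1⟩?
(-0.908, 0, -0.4189)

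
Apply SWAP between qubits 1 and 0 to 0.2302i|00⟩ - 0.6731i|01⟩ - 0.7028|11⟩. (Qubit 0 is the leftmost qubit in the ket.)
0.2302i|00⟩ - 0.6731i|10⟩ - 0.7028|11⟩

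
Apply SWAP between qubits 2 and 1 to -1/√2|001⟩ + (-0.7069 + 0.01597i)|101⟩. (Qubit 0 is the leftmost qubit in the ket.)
-1/√2|010⟩ + (-0.7069 + 0.01597i)|110⟩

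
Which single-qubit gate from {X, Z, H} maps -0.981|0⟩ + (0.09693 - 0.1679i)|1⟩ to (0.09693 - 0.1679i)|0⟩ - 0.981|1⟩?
X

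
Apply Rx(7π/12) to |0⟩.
0.6088|0⟩ - 0.7934i|1⟩

Rx(7π/12) = [[cos(θ/2), −i·sin(θ/2)], [−i·sin(θ/2), cos(θ/2)]]; θ = 7π/12, cos(θ/2) ≈ 0.608761, sin(θ/2) ≈ 0.793353.
With a = amp(|0⟩) = 1 and b = amp(|1⟩) = 0:
new amp(|0⟩) = (0.608761)·a + (-0.793353i)·b = 0.6088
new amp(|1⟩) = (-0.793353i)·a + (0.608761)·b = -0.7934i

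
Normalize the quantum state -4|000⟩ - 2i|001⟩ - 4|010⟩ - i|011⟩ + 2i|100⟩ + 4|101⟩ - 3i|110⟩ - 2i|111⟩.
-0.4781|000⟩ - 0.239i|001⟩ - 0.4781|010⟩ - 0.1195i|011⟩ + 0.239i|100⟩ + 0.4781|101⟩ - 0.3586i|110⟩ - 0.239i|111⟩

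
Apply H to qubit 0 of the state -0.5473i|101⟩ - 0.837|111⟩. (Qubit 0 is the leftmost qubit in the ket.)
-0.387i|001⟩ - 0.5918|011⟩ + 0.387i|101⟩ + 0.5918|111⟩

H on qubit 0 mixes each pair of kets that differ only in qubit 0: amplitudes (a, b) of (|…0…⟩, |…1…⟩) become ((a + b)/√2, (a − b)/√2). Kets absent from the input have amplitude 0.
(|001⟩, |101⟩): (a, b) = (0, -0.5473i) → (-0.387i, 0.387i)
(|011⟩, |111⟩): (a, b) = (0, -0.837) → (-0.5918, 0.5918)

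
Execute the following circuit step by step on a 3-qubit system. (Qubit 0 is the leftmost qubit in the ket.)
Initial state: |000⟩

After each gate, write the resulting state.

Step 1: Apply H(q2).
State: 1/√2|000⟩ + 1/√2|001⟩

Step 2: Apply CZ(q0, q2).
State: 1/√2|000⟩ + 1/√2|001⟩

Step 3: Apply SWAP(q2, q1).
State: 1/√2|000⟩ + 1/√2|010⟩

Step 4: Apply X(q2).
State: 1/√2|001⟩ + 1/√2|011⟩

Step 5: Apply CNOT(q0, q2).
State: 1/√2|001⟩ + 1/√2|011⟩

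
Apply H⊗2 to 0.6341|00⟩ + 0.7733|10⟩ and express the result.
0.7037|00⟩ + 0.7037|01⟩ - 0.0696|10⟩ - 0.0696|11⟩

H⊗2 gives amp(|y⟩) = (1/2) Σ_x (−1)^(x·y) amp(|x⟩), where x·y is the number of positions in which both x and y have a 1.
|00⟩: (0.6341 + 0.7733)/2 = 0.7037
|01⟩: (0.6341 + 0.7733)/2 = 0.7037
|10⟩: (0.6341 - 0.7733)/2 = -0.0696
|11⟩: (0.6341 - 0.7733)/2 = -0.0696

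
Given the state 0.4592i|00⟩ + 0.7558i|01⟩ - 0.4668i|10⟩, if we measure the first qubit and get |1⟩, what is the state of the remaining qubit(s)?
-i|0⟩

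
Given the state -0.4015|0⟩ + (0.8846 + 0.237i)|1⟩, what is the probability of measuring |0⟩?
0.1612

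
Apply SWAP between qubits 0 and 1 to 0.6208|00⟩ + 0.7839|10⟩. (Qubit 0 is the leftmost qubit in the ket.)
0.6208|00⟩ + 0.7839|01⟩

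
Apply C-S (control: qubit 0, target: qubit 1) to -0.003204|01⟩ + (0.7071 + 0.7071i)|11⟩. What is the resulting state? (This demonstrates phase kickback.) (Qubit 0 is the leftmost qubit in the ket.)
-0.003204|01⟩ + (-0.7071 + 0.7071i)|11⟩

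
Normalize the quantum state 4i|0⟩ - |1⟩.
0.9701i|0⟩ - 0.2425|1⟩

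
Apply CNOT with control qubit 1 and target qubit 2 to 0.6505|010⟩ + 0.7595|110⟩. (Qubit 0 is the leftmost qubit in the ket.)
0.6505|011⟩ + 0.7595|111⟩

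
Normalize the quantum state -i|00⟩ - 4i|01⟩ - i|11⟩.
-0.2357i|00⟩ - 0.9428i|01⟩ - 0.2357i|11⟩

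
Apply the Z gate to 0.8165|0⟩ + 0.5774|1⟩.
0.8165|0⟩ - 0.5774|1⟩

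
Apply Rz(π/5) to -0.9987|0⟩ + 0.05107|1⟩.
(-0.9498 + 0.3086i)|0⟩ + (0.04857 + 0.01578i)|1⟩

Rz(π/5) = [[e^(−iθ/2), 0], [0, e^(iθ/2)]] with e^(±iθ/2) = cos(θ/2) ± i·sin(θ/2); θ = π/5, cos(θ/2) ≈ 0.951057, sin(θ/2) ≈ 0.309017.
With a = amp(|0⟩) = -0.9987 and b = amp(|1⟩) = 0.05107:
new amp(|0⟩) = (0.951057 - 0.309017i)·a = (-0.9498 + 0.3086i)
new amp(|1⟩) = (0.951057 + 0.309017i)·b = (0.04857 + 0.01578i)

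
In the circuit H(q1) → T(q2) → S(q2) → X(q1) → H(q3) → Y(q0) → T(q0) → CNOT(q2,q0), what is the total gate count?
8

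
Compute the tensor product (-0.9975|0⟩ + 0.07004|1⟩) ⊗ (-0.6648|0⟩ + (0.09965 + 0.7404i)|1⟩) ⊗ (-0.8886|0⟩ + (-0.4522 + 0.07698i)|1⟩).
-0.5893|000⟩ + (-0.2999 + 0.05105i)|001⟩ + (0.08833 + 0.6563i)|010⟩ + (0.1018 + 0.3263i)|011⟩ + 0.04138|100⟩ + (0.02106 - 0.003584i)|101⟩ + (-0.006202 - 0.04608i)|110⟩ + (-0.007148 - 0.02291i)|111⟩

amp(|b₁b₂…⟩) = product of the factor amplitudes for bits b₁, b₂, …; only kets whose every factor amplitude is nonzero survive.
|000⟩: (-0.9975)(-0.6648)(-0.8886) = -0.5893
|001⟩: (-0.9975)(-0.6648)(-0.4522 + 0.07698i) = (-0.2999 + 0.05105i)
|010⟩: (-0.9975)(0.09965 + 0.7404i)(-0.8886) = (0.08833 + 0.6563i)
|011⟩: (-0.9975)(0.09965 + 0.7404i)(-0.4522 + 0.07698i) = (0.1018 + 0.3263i)
|100⟩: (0.07004)(-0.6648)(-0.8886) = 0.04138
|101⟩: (0.07004)(-0.6648)(-0.4522 + 0.07698i) = (0.02106 - 0.003584i)
|110⟩: (0.07004)(0.09965 + 0.7404i)(-0.8886) = (-0.006202 - 0.04608i)
|111⟩: (0.07004)(0.09965 + 0.7404i)(-0.4522 + 0.07698i) = (-0.007148 - 0.02291i)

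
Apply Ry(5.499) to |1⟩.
-0.3821|0⟩ - 0.9241|1⟩

Ry(5.499) = [[cos(θ/2), −sin(θ/2)], [sin(θ/2), cos(θ/2)]]; θ = 5.499, cos(θ/2) ≈ -0.924111, sin(θ/2) ≈ 0.382123.
With a = amp(|0⟩) = 0 and b = amp(|1⟩) = 1:
new amp(|0⟩) = (-0.924111)·a + (-0.382123)·b = -0.3821
new amp(|1⟩) = (0.382123)·a + (-0.924111)·b = -0.9241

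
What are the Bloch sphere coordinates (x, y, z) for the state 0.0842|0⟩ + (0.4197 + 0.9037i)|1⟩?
(0.07068, 0.1522, -0.9857)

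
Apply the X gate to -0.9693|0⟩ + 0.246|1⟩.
0.246|0⟩ - 0.9693|1⟩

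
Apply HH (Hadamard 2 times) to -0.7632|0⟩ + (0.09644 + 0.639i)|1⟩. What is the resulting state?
-0.7632|0⟩ + (0.09644 + 0.639i)|1⟩

H² = I, so an even number of Hadamards cancels: H^2 = I and the state is unchanged.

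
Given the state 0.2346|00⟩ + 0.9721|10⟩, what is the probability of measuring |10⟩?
0.945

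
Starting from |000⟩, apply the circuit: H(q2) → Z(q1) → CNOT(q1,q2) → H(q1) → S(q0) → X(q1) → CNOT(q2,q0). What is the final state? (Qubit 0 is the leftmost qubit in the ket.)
1/2|000⟩ + 1/2|010⟩ + 1/2|101⟩ + 1/2|111⟩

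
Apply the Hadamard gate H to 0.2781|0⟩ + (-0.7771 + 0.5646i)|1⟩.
(-0.3528 + 0.3992i)|0⟩ + (0.7461 - 0.3992i)|1⟩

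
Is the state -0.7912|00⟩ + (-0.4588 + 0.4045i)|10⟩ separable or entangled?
Separable

Writing the state as a|00⟩ + b|01⟩ + c|10⟩ + d|11⟩, it is a product state iff ad − bc = 0.
Here (a, b, c, d) = (-0.7912, 0, (-0.4588 + 0.4045i), 0): ad − bc = (-0.7912)(0) − (0)(-0.4588 + 0.4045i) = 0, so the state is separable.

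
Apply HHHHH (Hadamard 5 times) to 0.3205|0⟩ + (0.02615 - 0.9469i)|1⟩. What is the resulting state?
(0.2451 - 0.6696i)|0⟩ + (0.2081 + 0.6696i)|1⟩

H² = I, so H^5 = H: a single Hadamard. With (a, b) = (0.3205, (0.02615 - 0.9469i)), H gives ((a + b)/√2, (a − b)/√2) = ((0.2451 - 0.6696i), (0.2081 + 0.6696i)).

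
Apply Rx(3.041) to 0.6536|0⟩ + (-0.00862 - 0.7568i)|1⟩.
(-0.723 + 0.008609i)|0⟩ + (-0.0004334 - 0.6908i)|1⟩

Rx(3.041) = [[cos(θ/2), −i·sin(θ/2)], [−i·sin(θ/2), cos(θ/2)]]; θ = 3.041, cos(θ/2) ≈ 0.0502751, sin(θ/2) ≈ 0.998735.
With a = amp(|0⟩) = 0.6536 and b = amp(|1⟩) = (-0.00862 - 0.7568i):
new amp(|0⟩) = (0.0502751)·a + (-0.998735i)·b = (-0.723 + 0.008609i)
new amp(|1⟩) = (-0.998735i)·a + (0.0502751)·b = (-0.0004334 - 0.6908i)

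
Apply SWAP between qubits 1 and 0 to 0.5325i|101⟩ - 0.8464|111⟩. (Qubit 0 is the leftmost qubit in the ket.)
0.5325i|011⟩ - 0.8464|111⟩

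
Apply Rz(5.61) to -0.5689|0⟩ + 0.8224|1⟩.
(0.537 + 0.1879i)|0⟩ + (-0.7763 + 0.2716i)|1⟩

Rz(5.61) = [[e^(−iθ/2), 0], [0, e^(iθ/2)]] with e^(±iθ/2) = cos(θ/2) ± i·sin(θ/2); θ = 5.61, cos(θ/2) ≈ -0.943885, sin(θ/2) ≈ 0.330273.
With a = amp(|0⟩) = -0.5689 and b = amp(|1⟩) = 0.8224:
new amp(|0⟩) = (-0.943885 - 0.330273i)·a = (0.537 + 0.1879i)
new amp(|1⟩) = (-0.943885 + 0.330273i)·b = (-0.7763 + 0.2716i)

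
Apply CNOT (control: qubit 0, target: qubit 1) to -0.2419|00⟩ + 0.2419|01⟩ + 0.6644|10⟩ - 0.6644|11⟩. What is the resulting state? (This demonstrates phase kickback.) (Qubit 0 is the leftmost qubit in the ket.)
-0.2419|00⟩ + 0.2419|01⟩ - 0.6644|10⟩ + 0.6644|11⟩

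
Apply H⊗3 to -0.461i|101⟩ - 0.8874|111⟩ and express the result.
(-0.3137 - 0.163i)|000⟩ + (0.3137 + 0.163i)|001⟩ + (0.3137 - 0.163i)|010⟩ + (-0.3137 + 0.163i)|011⟩ + (0.3137 + 0.163i)|100⟩ + (-0.3137 - 0.163i)|101⟩ + (-0.3137 + 0.163i)|110⟩ + (0.3137 - 0.163i)|111⟩

H⊗3 gives amp(|y⟩) = (1/2√2) Σ_x (−1)^(x·y) amp(|x⟩), where x·y is the number of positions in which both x and y have a 1.
|000⟩: (-0.461i - 0.8874)/(2√2) = (-0.3137 - 0.163i)
|001⟩: (0.461i + 0.8874)/(2√2) = (0.3137 + 0.163i)
|010⟩: (-0.461i + 0.8874)/(2√2) = (0.3137 - 0.163i)
|011⟩: (0.461i - 0.8874)/(2√2) = (-0.3137 + 0.163i)
|100⟩: (0.461i + 0.8874)/(2√2) = (0.3137 + 0.163i)
|101⟩: (-0.461i - 0.8874)/(2√2) = (-0.3137 - 0.163i)
|110⟩: (0.461i - 0.8874)/(2√2) = (-0.3137 + 0.163i)
|111⟩: (-0.461i + 0.8874)/(2√2) = (0.3137 - 0.163i)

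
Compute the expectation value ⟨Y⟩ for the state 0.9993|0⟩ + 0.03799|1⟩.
0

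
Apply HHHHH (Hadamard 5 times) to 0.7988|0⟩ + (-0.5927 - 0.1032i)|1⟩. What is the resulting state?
(0.1457 - 0.07297i)|0⟩ + (0.9839 + 0.07297i)|1⟩

H² = I, so H^5 = H: a single Hadamard. With (a, b) = (0.7988, (-0.5927 - 0.1032i)), H gives ((a + b)/√2, (a − b)/√2) = ((0.1457 - 0.07297i), (0.9839 + 0.07297i)).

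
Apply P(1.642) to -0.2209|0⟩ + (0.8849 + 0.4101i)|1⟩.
-0.2209|0⟩ + (-0.472 + 0.8535i)|1⟩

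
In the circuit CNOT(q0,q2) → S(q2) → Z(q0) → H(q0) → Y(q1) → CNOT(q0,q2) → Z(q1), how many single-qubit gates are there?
5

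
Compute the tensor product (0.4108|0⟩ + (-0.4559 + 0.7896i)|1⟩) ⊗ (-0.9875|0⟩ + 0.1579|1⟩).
-0.4057|00⟩ + 0.06487|01⟩ + (0.4502 - 0.7797i)|10⟩ + (-0.07199 + 0.1247i)|11⟩

amp(|b₁b₂…⟩) = product of the factor amplitudes for bits b₁, b₂, …; only kets whose every factor amplitude is nonzero survive.
|00⟩: (0.4108)(-0.9875) = -0.4057
|01⟩: (0.4108)(0.1579) = 0.06487
|10⟩: (-0.4559 + 0.7896i)(-0.9875) = (0.4502 - 0.7797i)
|11⟩: (-0.4559 + 0.7896i)(0.1579) = (-0.07199 + 0.1247i)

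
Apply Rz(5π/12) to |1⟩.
(0.7934 + 0.6088i)|1⟩

Rz(5π/12) = [[e^(−iθ/2), 0], [0, e^(iθ/2)]] with e^(±iθ/2) = cos(θ/2) ± i·sin(θ/2); θ = 5π/12, cos(θ/2) ≈ 0.793353, sin(θ/2) ≈ 0.608761.
With a = amp(|0⟩) = 0 and b = amp(|1⟩) = 1:
new amp(|0⟩) = (0.793353 - 0.608761i)·a = 0
new amp(|1⟩) = (0.793353 + 0.608761i)·b = (0.7934 + 0.6088i)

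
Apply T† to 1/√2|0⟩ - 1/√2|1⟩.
1/√2|0⟩ + (-1/2 + (1/2)i)|1⟩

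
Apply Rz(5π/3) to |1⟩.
(-0.866 + (1/2)i)|1⟩

Rz(5π/3) = [[e^(−iθ/2), 0], [0, e^(iθ/2)]] with e^(±iθ/2) = cos(θ/2) ± i·sin(θ/2); θ = 5π/3, cos(θ/2) ≈ -0.866025, sin(θ/2) ≈ 0.5.
With a = amp(|0⟩) = 0 and b = amp(|1⟩) = 1:
new amp(|0⟩) = (-0.866025 - 0.5i)·a = 0
new amp(|1⟩) = (-0.866025 + 0.5i)·b = (-0.866 + (1/2)i)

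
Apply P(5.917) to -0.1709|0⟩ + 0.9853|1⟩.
-0.1709|0⟩ + (0.92 - 0.3528i)|1⟩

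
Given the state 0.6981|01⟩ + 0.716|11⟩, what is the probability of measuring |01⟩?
0.4873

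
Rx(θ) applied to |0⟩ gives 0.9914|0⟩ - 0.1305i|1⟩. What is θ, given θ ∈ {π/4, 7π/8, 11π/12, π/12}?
π/12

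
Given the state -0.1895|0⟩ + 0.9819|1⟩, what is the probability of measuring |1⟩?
0.9641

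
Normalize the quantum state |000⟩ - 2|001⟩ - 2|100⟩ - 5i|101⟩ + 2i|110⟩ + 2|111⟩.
0.1543|000⟩ - 0.3086|001⟩ - 0.3086|100⟩ - 0.7715i|101⟩ + 0.3086i|110⟩ + 0.3086|111⟩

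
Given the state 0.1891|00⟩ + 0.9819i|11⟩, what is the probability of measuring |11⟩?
0.9641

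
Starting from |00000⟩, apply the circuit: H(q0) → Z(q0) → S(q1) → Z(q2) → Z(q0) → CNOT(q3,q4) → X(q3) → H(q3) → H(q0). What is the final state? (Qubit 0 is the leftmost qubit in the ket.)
1/√2|00000⟩ - 1/√2|00010⟩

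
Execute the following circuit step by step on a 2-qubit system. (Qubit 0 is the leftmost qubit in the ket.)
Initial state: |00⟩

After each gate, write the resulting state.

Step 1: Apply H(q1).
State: 1/√2|00⟩ + 1/√2|01⟩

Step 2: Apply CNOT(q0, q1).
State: 1/√2|00⟩ + 1/√2|01⟩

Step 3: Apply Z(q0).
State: 1/√2|00⟩ + 1/√2|01⟩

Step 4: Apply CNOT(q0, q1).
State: 1/√2|00⟩ + 1/√2|01⟩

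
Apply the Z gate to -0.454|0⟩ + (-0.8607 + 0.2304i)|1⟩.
-0.454|0⟩ + (0.8607 - 0.2304i)|1⟩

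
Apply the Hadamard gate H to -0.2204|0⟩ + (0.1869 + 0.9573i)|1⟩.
(-0.02369 + 0.6769i)|0⟩ + (-0.288 - 0.6769i)|1⟩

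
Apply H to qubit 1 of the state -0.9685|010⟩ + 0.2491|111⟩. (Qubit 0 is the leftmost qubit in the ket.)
-0.6848|000⟩ + 0.6848|010⟩ + 0.1761|101⟩ - 0.1761|111⟩

H on qubit 1 mixes each pair of kets that differ only in qubit 1: amplitudes (a, b) of (|…0…⟩, |…1…⟩) become ((a + b)/√2, (a − b)/√2). Kets absent from the input have amplitude 0.
(|000⟩, |010⟩): (a, b) = (0, -0.9685) → (-0.6848, 0.6848)
(|101⟩, |111⟩): (a, b) = (0, 0.2491) → (0.1761, -0.1761)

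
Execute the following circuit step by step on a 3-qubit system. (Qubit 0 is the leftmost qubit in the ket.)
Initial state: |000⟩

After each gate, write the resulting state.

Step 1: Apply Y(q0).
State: i|100⟩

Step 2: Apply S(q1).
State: i|100⟩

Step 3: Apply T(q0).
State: (-1/√2 + (1/√2)i)|100⟩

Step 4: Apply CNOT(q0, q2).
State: (-1/√2 + (1/√2)i)|101⟩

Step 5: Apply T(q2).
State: -|101⟩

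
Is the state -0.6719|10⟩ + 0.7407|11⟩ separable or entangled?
Separable

Writing the state as a|00⟩ + b|01⟩ + c|10⟩ + d|11⟩, it is a product state iff ad − bc = 0.
Here (a, b, c, d) = (0, 0, -0.6719, 0.7407): ad − bc = (0)(0.7407) − (0)(-0.6719) = 0, so the state is separable.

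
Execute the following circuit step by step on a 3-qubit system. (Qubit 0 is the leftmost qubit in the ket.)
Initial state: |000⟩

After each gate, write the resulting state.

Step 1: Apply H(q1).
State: 1/√2|000⟩ + 1/√2|010⟩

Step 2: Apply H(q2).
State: 1/2|000⟩ + 1/2|001⟩ + 1/2|010⟩ + 1/2|011⟩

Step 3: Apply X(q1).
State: 1/2|000⟩ + 1/2|001⟩ + 1/2|010⟩ + 1/2|011⟩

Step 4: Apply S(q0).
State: 1/2|000⟩ + 1/2|001⟩ + 1/2|010⟩ + 1/2|011⟩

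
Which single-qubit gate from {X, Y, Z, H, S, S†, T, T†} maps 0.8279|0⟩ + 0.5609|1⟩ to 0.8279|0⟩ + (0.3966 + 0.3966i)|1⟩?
T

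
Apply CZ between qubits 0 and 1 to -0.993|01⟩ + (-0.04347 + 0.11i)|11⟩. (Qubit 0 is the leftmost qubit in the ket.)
-0.993|01⟩ + (0.04347 - 0.11i)|11⟩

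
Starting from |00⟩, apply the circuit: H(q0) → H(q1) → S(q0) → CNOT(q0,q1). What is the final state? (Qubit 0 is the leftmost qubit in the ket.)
1/2|00⟩ + 1/2|01⟩ + (1/2)i|10⟩ + (1/2)i|11⟩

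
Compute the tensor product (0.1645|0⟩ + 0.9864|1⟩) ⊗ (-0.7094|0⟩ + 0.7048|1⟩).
-0.1167|00⟩ + 0.1159|01⟩ - 0.6998|10⟩ + 0.6952|11⟩

amp(|b₁b₂…⟩) = product of the factor amplitudes for bits b₁, b₂, …; only kets whose every factor amplitude is nonzero survive.
|00⟩: (0.1645)(-0.7094) = -0.1167
|01⟩: (0.1645)(0.7048) = 0.1159
|10⟩: (0.9864)(-0.7094) = -0.6998
|11⟩: (0.9864)(0.7048) = 0.6952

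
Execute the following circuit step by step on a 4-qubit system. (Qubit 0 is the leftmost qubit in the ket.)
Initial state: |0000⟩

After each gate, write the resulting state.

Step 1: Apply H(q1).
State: 1/√2|0000⟩ + 1/√2|0100⟩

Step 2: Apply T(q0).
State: 1/√2|0000⟩ + 1/√2|0100⟩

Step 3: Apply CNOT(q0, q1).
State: 1/√2|0000⟩ + 1/√2|0100⟩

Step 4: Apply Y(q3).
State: (1/√2)i|0001⟩ + (1/√2)i|0101⟩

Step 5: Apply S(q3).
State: -1/√2|0001⟩ - 1/√2|0101⟩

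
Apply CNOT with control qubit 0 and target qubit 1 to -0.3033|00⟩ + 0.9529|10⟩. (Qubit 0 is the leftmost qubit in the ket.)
-0.3033|00⟩ + 0.9529|11⟩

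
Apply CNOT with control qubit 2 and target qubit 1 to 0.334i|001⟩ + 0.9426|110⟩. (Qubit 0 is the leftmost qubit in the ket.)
0.334i|011⟩ + 0.9426|110⟩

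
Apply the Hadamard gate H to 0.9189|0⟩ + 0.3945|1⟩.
0.9287|0⟩ + 0.3708|1⟩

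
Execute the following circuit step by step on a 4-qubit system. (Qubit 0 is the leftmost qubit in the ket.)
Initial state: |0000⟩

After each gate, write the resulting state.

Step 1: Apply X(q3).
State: |0001⟩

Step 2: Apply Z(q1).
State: |0001⟩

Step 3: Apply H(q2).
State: 1/√2|0001⟩ + 1/√2|0011⟩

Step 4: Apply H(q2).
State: |0001⟩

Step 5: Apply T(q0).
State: |0001⟩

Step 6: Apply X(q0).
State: |1001⟩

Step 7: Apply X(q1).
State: |1101⟩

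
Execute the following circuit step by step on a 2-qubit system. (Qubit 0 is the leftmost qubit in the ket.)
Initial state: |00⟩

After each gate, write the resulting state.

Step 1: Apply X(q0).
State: |10⟩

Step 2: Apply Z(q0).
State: -|10⟩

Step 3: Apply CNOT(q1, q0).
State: -|10⟩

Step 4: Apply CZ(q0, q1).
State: -|10⟩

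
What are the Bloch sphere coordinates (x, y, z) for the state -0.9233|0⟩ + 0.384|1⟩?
(-0.7091, 0, 0.705)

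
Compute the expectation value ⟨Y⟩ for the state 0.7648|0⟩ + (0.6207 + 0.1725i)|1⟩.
0.2639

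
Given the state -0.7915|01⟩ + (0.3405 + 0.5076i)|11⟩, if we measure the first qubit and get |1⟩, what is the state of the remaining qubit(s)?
(0.5571 + 0.8305i)|1⟩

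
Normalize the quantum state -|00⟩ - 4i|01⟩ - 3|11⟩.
-0.1961|00⟩ - 0.7845i|01⟩ - 0.5883|11⟩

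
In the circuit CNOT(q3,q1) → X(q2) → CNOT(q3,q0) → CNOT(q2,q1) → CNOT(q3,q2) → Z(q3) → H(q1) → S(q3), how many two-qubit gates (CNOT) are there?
4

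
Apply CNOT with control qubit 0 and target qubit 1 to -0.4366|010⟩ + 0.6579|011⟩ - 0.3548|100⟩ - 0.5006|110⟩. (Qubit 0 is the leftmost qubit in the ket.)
-0.4366|010⟩ + 0.6579|011⟩ - 0.5006|100⟩ - 0.3548|110⟩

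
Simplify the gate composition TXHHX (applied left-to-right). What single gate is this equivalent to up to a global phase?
T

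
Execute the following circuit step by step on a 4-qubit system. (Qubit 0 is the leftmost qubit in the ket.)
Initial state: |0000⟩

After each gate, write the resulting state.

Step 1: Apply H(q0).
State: 1/√2|0000⟩ + 1/√2|1000⟩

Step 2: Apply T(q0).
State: 1/√2|0000⟩ + (1/2 + (1/2)i)|1000⟩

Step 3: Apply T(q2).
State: 1/√2|0000⟩ + (1/2 + (1/2)i)|1000⟩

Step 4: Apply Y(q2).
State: (1/√2)i|0010⟩ + (-1/2 + (1/2)i)|1010⟩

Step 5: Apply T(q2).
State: (-1/2 + (1/2)i)|0010⟩ - 1/√2|1010⟩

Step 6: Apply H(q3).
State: (-1/√8 + (1/√8)i)|0010⟩ + (-1/√8 + (1/√8)i)|0011⟩ - 1/2|1010⟩ - 1/2|1011⟩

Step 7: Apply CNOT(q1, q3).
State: (-1/√8 + (1/√8)i)|0010⟩ + (-1/√8 + (1/√8)i)|0011⟩ - 1/2|1010⟩ - 1/2|1011⟩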